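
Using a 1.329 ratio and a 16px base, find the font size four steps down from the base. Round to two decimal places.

5.13px

A modular type scale is a geometric sequence: sizeₙ = base × rⁿ.
16.0 ÷ 1.329⁴ = 16.0 ÷ 3.11961 ≈ 5.13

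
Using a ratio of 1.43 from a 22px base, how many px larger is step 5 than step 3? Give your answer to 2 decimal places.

67.22px

Step 3: 22.0 × 1.43³ = 64.3326px
Step 5: 22.0 × 1.43⁵ = 131.5536px
Difference: 131.5536 − 64.3326 = 67.2210px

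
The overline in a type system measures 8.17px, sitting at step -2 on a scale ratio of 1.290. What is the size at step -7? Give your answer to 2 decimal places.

Moving from step -2 to step -7 is 5 steps down, so divide by r⁵.
8.17 ÷ 1.290⁵ = 8.17 ÷ 3.57231 ≈ 2.287

2.29px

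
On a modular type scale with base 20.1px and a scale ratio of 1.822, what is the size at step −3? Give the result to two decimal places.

20.1 ÷ 1.822³ = 20.1 ÷ 6.04846 ≈ 3.32

3.32px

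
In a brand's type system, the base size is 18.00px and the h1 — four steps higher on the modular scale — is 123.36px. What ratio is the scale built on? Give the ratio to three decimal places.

1.618

The ratio satisfies 18.00 × r⁴ = 123.36, so r = (123.36 / 18.00)^(1/4).
r = 6.8533^(1/4) ≈ 1.6180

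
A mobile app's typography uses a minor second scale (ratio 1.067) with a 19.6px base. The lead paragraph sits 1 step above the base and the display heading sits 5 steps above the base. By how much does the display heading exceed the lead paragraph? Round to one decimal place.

Step 1: 19.6 × 1.067 = 20.913px
Step 5: 19.6 × 1.067⁵ = 27.107px
Difference: 27.107 − 20.913 = 6.194px

6.2px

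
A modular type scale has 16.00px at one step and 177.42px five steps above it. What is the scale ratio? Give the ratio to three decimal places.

1.618

r⁵ = 177.42 / 16.00, so r = (177.42/16.00)^(1/5).
r = 11.0887^(1/5) ≈ 1.6180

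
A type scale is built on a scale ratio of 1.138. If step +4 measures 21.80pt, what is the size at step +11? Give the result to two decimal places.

53.88pt

The gap is 11 − (4) = 7 steps, so the factor is 1.138^7.
21.80 × 1.138⁷ = 21.80 × 2.47170 ≈ 53.883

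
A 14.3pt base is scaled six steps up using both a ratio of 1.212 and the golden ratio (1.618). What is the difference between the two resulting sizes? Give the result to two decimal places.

211.24pt

At 1.212: 14.3 × 1.212⁶ = 45.3265pt
Golden ratio: 14.3 × 1.618⁶ = 256.5707pt
Difference: 256.5707 − 45.3265 = 211.2442pt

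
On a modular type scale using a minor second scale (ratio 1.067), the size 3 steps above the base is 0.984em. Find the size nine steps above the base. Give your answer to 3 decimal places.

1.452em

Moving from step +3 to step +9 is 6 steps up, so multiply by r⁶.
0.984 × 1.067⁶ = 0.984 × 1.47566 ≈ 1.452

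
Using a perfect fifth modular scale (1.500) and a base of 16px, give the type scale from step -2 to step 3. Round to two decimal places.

7.11px, 10.67px, 16.00px, 24.00px, 36.00px, 54.00px

Step -2: 16.0 ÷ 1.500² = 7.11
Step -1: 16.0 ÷ 1.500 = 10.67
Step 0: 16px
Step 1: 16.0 × 1.500 = 24.00
Step 2: 16.0 × 1.500² = 36.00
Step 3: 16.0 × 1.500³ = 54.00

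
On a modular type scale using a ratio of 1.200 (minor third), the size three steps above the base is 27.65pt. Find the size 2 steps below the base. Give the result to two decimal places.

11.11pt

The gap is -2 − (3) = -5 steps, so the factor is 1.200^-5.
27.65 ÷ 1.200⁵ = 27.65 ÷ 2.48832 ≈ 11.112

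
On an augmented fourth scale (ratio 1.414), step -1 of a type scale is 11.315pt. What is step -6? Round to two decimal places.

11.315 ÷ 1.414⁵ = 11.315 ÷ 5.65258 ≈ 2.002

2.00pt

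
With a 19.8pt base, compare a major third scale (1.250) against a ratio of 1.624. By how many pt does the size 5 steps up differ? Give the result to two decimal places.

163.24pt

Major third: 19.8 × 1.250⁵ = 60.4248pt
At 1.624: 19.8 × 1.624⁵ = 223.6636pt
Difference: 223.6636 − 60.4248 = 163.2388pt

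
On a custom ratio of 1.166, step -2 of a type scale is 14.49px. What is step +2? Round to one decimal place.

26.8px

14.49 × 1.166⁴ = 14.49 × 1.84839 ≈ 26.783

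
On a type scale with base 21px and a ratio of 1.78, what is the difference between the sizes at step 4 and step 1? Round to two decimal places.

173.43px

Step 1: 21.0 × 1.78 = 37.3800px
Step 4: 21.0 × 1.78⁴ = 210.8139px
Difference: 210.8139 − 37.3800 = 173.4339px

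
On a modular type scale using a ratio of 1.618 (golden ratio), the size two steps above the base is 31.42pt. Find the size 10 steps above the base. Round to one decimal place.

The gap is 10 − (2) = 8 steps, so the factor is 1.618^8.
31.42 × 1.618⁸ = 31.42 × 46.97082 ≈ 1475.823

1475.8pt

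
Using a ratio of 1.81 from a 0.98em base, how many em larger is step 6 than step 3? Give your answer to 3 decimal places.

28.647em

Step 3: 0.98 × 1.81³ = 5.81115em
Step 6: 0.98 × 1.81⁶ = 34.45859em
Difference: 34.45859 − 5.81115 = 28.64744em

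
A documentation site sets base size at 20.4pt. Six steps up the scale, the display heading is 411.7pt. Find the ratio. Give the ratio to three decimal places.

1.650

The ratio satisfies 20.4 × r⁶ = 411.7, so r = (411.7 / 20.4)^(1/6).
r = 20.1814^(1/6) ≈ 1.6500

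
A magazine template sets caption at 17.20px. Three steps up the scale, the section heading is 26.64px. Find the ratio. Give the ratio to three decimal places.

1.157

The ratio satisfies 17.20 × r³ = 26.64, so r = (26.64 / 17.20)^(1/3).
r = 1.5488^(1/3) ≈ 1.1570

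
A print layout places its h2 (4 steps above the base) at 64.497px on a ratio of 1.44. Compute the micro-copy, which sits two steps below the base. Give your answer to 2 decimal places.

7.23px

64.497 ÷ 1.44⁶ = 64.497 ÷ 8.91610 ≈ 7.234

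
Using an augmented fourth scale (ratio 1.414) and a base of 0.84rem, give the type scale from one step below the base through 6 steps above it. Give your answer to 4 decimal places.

0.5941rem, 0.8400rem, 1.1878rem, 1.6795rem, 2.3748rem, 3.3580rem, 4.7482rem, 6.7139rem

Step -1: 0.84 ÷ 1.414 = 0.5941
Step 0: 0.84rem
Step 1: 0.84 × 1.414 = 1.1878
Step 2: 0.84 × 1.414² = 1.6795
Step 3: 0.84 × 1.414³ = 2.3748
Step 4: 0.84 × 1.414⁴ = 3.3580
Step 5: 0.84 × 1.414⁵ = 4.7482
Step 6: 0.84 × 1.414⁶ = 6.7139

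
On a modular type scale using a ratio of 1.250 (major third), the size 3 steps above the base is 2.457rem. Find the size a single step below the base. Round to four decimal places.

1.0064rem

2.457 ÷ 1.250⁴ = 2.457 ÷ 2.44141 ≈ 1.0064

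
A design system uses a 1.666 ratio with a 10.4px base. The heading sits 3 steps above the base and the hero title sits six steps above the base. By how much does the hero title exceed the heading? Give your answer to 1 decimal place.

Step 3: 10.4 × 1.666³ = 48.090px
Step 6: 10.4 × 1.666⁶ = 222.374px
Difference: 222.374 − 48.090 = 174.284px

174.3px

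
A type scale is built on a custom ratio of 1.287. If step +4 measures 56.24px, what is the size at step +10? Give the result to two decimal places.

56.24 × 1.287⁶ = 56.24 × 4.54434 ≈ 255.574

255.57px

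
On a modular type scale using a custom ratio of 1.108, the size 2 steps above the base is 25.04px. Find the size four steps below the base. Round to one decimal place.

25.04 ÷ 1.108⁶ = 25.04 ÷ 1.85028 ≈ 13.533

13.5px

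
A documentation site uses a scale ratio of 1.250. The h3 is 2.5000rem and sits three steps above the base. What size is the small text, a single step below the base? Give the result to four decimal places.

1.0240rem

The gap is -1 − (3) = -4 steps, so the factor is 1.250^-4.
2.5000 ÷ 1.250⁴ = 2.5000 ÷ 2.44141 ≈ 1.0240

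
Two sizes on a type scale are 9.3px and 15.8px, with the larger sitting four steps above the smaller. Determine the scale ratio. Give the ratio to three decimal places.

1.142

r⁴ = 15.8 / 9.3, so r = (15.8/9.3)^(1/4).
r = 1.6989^(1/4) ≈ 1.1417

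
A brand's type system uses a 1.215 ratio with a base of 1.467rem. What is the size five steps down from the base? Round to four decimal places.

0.5540rem

A modular type scale is a geometric sequence: sizeₙ = base × rⁿ.
1.467 ÷ 1.215⁵ = 1.467 ÷ 2.64778 ≈ 0.5540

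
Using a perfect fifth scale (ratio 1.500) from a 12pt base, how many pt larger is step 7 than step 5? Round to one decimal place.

Step 5: 12.0 × 1.500⁵ = 91.125pt
Step 7: 12.0 × 1.500⁷ = 205.031pt
Difference: 205.031 − 91.125 = 113.906pt

113.9pt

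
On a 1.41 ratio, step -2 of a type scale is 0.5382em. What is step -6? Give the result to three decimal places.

0.136em

Moving from step -2 to step -6 is 4 steps down, so divide by r⁴.
0.5382 ÷ 1.41⁴ = 0.5382 ÷ 3.95254 ≈ 0.136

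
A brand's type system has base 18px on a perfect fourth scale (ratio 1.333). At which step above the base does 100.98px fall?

1.333ⁿ = 100.98 / 18 = 5.6100
n = ln(5.6100) / ln(1.333) = 1.7246 / 0.2874 ≈ 6.00

6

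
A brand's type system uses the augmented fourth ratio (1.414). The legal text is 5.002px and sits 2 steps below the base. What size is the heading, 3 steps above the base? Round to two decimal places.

Moving from step -2 to step +3 is 5 steps up, so multiply by r⁵.
5.002 × 1.414⁵ = 5.002 × 5.65258 ≈ 28.274

28.27px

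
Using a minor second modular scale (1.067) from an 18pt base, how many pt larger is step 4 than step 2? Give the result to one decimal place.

Step 2: 18.0 × 1.067² = 20.493pt
Step 4: 18.0 × 1.067⁴ = 23.331pt
Difference: 23.331 − 20.493 = 2.838pt

2.8pt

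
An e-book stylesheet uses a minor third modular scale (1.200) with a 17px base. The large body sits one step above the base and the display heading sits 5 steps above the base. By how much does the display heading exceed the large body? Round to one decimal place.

21.9px

Step 1: 17.0 × 1.200 = 20.400px
Step 5: 17.0 × 1.200⁵ = 42.301px
Difference: 42.301 − 20.400 = 21.901px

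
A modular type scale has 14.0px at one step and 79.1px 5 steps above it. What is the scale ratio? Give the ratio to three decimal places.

1.414

r⁵ = 79.1 / 14.0, so r = (79.1/14.0)^(1/5).
r = 5.6500^(1/5) ≈ 1.4139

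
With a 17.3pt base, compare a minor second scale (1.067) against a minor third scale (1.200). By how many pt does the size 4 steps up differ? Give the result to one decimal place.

Minor second: 17.3 × 1.067⁴ = 22.424pt
Minor third: 17.3 × 1.200⁴ = 35.873pt
Difference: 35.873 − 22.424 = 13.449pt

13.4pt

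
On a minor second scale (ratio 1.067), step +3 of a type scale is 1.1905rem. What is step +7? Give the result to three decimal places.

The gap is 7 − (3) = 4 steps, so the factor is 1.067^4.
1.1905 × 1.067⁴ = 1.1905 × 1.29616 ≈ 1.543

1.543rem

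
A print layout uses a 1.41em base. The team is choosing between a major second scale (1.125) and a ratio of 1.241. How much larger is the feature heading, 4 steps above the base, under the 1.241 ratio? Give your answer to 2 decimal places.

Major second: 1.41 × 1.125⁴ = 2.2585em
At 1.241: 1.41 × 1.241⁴ = 3.3443em
Difference: 3.3443 − 2.2585 = 1.0858em

1.09em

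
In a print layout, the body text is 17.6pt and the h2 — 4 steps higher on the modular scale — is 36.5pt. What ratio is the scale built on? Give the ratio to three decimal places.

1.200

r⁴ = 36.5 / 17.6, so r = (36.5/17.6)^(1/4).
r = 2.0739^(1/4) ≈ 1.2000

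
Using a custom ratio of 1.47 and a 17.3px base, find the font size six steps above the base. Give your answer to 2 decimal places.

17.3 × 1.47⁶ = 17.3 × 10.09030 ≈ 174.56

174.56px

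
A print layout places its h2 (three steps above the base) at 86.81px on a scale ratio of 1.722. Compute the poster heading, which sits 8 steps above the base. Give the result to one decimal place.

1314.4px

86.81 × 1.722⁵ = 86.81 × 15.14139 ≈ 1314.424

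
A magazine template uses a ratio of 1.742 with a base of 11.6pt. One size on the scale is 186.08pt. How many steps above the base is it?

5

1.742ⁿ = 186.08 / 11.6 = 16.0414
n = ln(16.0414) / ln(1.742) = 2.7752 / 0.5550 ≈ 5.00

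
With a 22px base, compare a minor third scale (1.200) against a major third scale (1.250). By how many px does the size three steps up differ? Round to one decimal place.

5.0px

Minor third: 22.0 × 1.200³ = 38.016px
Major third: 22.0 × 1.250³ = 42.969px
Difference: 42.969 − 38.016 = 4.953px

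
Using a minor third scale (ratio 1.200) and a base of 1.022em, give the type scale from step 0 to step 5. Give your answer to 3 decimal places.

1.022em, 1.226em, 1.472em, 1.766em, 2.119em, 2.543em

Step 0: 1.022em
Step 1: 1.022 × 1.200 = 1.226
Step 2: 1.022 × 1.200² = 1.472
Step 3: 1.022 × 1.200³ = 1.766
Step 4: 1.022 × 1.200⁴ = 2.119
Step 5: 1.022 × 1.200⁵ = 2.543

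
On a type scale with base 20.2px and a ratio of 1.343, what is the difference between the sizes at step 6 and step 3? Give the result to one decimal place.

Step 3: 20.2 × 1.343³ = 48.930px
Step 6: 20.2 × 1.343⁶ = 118.524px
Difference: 118.524 − 48.930 = 69.594px

69.6px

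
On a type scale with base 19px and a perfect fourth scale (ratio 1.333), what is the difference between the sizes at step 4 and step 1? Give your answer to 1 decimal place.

Step 1: 19.0 × 1.333 = 25.327px
Step 4: 19.0 × 1.333⁴ = 59.989px
Difference: 59.989 − 25.327 = 34.662px

34.7px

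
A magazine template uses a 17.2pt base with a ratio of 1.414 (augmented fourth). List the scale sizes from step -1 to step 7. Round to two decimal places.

12.16pt, 17.20pt, 24.32pt, 34.39pt, 48.63pt, 68.76pt, 97.22pt, 137.48pt, 194.39pt

Step -1: 17.2 ÷ 1.414 = 12.16
Step 0: 17.2pt
Step 1: 17.2 × 1.414 = 24.32
Step 2: 17.2 × 1.414² = 34.39
Step 3: 17.2 × 1.414³ = 48.63
Step 4: 17.2 × 1.414⁴ = 68.76
Step 5: 17.2 × 1.414⁵ = 97.22
Step 6: 17.2 × 1.414⁶ = 137.48
Step 7: 17.2 × 1.414⁷ = 194.39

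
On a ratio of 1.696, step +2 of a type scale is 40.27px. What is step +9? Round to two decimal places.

Moving from step +2 to step +9 is 7 steps up, so multiply by r⁷.
40.27 × 1.696⁷ = 40.27 × 40.36277 ≈ 1625.409

1625.41px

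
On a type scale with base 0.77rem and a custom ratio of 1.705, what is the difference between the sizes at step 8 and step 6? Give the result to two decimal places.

36.07rem

Step 6: 0.77 × 1.705⁶ = 18.9163rem
Step 8: 0.77 × 1.705⁸ = 54.9903rem
Difference: 54.9903 − 18.9163 = 36.0740rem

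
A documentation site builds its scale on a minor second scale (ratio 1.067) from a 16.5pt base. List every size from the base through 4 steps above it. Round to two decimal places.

16.50pt, 17.61pt, 18.79pt, 20.04pt, 21.39pt

Step 0: 16.5pt
Step 1: 16.5 × 1.067 = 17.61
Step 2: 16.5 × 1.067² = 18.79
Step 3: 16.5 × 1.067³ = 20.04
Step 4: 16.5 × 1.067⁴ = 21.39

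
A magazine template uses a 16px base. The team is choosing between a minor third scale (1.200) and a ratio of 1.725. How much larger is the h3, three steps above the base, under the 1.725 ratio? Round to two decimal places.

54.48px

Minor third: 16.0 × 1.200³ = 27.6480px
At 1.725: 16.0 × 1.725³ = 82.1273px
Difference: 82.1273 − 27.6480 = 54.4793px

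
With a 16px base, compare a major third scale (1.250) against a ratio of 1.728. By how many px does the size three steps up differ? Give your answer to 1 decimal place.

51.3px

Major third: 16.0 × 1.250³ = 31.250px
At 1.728: 16.0 × 1.728³ = 82.556px
Difference: 82.556 − 31.250 = 51.306px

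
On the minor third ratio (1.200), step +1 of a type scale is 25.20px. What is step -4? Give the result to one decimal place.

25.20 ÷ 1.200⁵ = 25.20 ÷ 2.48832 ≈ 10.127

10.1px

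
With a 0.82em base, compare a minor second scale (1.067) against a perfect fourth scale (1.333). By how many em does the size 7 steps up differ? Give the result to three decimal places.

4.841em

Minor second: 0.82 × 1.067⁷ = 1.29111em
Perfect fourth: 0.82 × 1.333⁷ = 6.13232em
Difference: 6.13232 − 1.29111 = 4.84121em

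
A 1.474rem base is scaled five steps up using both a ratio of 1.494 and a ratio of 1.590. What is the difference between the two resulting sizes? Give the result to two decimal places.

4.01rem

At 1.494: 1.474 × 1.494⁵ = 10.9711rem
At 1.590: 1.474 × 1.590⁵ = 14.9790rem
Difference: 14.9790 − 10.9711 = 4.0079rem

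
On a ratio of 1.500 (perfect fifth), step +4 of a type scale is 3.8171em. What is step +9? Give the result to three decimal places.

28.986em

The gap is 9 − (4) = 5 steps, so the factor is 1.500^5.
3.8171 × 1.500⁵ = 3.8171 × 7.59375 ≈ 28.986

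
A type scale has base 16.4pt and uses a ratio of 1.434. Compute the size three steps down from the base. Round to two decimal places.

A modular type scale is a geometric sequence: sizeₙ = base × rⁿ.
16.4 ÷ 1.434³ = 16.4 ÷ 2.94881 ≈ 5.56

5.56pt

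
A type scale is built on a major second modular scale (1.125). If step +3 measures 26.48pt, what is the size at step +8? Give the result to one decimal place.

47.7pt

26.48 × 1.125⁵ = 26.48 × 1.80203 ≈ 47.718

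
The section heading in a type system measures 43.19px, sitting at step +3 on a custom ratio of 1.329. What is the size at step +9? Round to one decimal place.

238.0px

43.19 × 1.329⁶ = 43.19 × 5.50998 ≈ 237.976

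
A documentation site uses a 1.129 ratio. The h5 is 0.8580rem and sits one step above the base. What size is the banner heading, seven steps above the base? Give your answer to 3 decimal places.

1.777rem

The gap is 7 − (1) = 6 steps, so the factor is 1.129^6.
0.8580 × 1.129⁶ = 0.8580 × 2.07092 ≈ 1.777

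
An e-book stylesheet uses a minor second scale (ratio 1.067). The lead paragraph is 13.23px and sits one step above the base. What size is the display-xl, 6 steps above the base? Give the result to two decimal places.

18.30px

13.23 × 1.067⁵ = 13.23 × 1.38300 ≈ 18.297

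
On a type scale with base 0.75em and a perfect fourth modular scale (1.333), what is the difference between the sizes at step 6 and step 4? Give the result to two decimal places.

Step 4: 0.75 × 1.333⁴ = 2.3680em
Step 6: 0.75 × 1.333⁶ = 4.2077em
Difference: 4.2077 − 2.3680 = 1.8397em

1.84em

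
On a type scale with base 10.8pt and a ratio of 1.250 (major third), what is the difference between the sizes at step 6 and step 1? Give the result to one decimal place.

Step 1: 10.8 × 1.250 = 13.500pt
Step 6: 10.8 × 1.250⁶ = 41.199pt
Difference: 41.199 − 13.500 = 27.699pt

27.7pt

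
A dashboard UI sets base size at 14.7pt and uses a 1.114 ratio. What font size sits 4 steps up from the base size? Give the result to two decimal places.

A modular type scale is a geometric sequence: sizeₙ = base × rⁿ.
14.7 × 1.114⁴ = 14.7 × 1.54007 ≈ 22.64

22.64pt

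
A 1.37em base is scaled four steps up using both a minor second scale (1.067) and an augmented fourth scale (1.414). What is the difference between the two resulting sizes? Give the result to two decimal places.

3.70em

Minor second: 1.37 × 1.067⁴ = 1.7757em
Augmented fourth: 1.37 × 1.414⁴ = 5.4767em
Difference: 5.4767 − 1.7757 = 3.7010em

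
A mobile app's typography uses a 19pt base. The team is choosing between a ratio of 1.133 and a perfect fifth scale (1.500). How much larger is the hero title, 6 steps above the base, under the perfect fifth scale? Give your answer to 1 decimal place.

At 1.133: 19.0 × 1.133⁶ = 40.191pt
Perfect fifth: 19.0 × 1.500⁶ = 216.422pt
Difference: 216.422 − 40.191 = 176.231pt

176.2pt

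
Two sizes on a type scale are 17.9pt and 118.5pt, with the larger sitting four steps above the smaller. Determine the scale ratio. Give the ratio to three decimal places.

The ratio satisfies 17.9 × r⁴ = 118.5, so r = (118.5 / 17.9)^(1/4).
r = 6.6201^(1/4) ≈ 1.6040

1.604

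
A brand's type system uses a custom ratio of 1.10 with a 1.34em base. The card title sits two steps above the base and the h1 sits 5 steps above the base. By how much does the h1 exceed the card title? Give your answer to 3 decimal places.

Step 2: 1.34 × 1.10² = 1.62140em
Step 5: 1.34 × 1.10⁵ = 2.15808em
Difference: 2.15808 − 1.62140 = 0.53668em

0.537em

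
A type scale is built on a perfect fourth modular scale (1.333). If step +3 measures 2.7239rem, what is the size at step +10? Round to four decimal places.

20.3705rem

2.7239 × 1.333⁷ = 2.7239 × 7.47844 ≈ 20.3705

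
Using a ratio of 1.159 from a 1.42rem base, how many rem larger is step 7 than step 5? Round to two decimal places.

1.02rem

Step 5: 1.42 × 1.159⁵ = 2.9697rem
Step 7: 1.42 × 1.159⁷ = 3.9891rem
Difference: 3.9891 − 2.9697 = 1.0194rem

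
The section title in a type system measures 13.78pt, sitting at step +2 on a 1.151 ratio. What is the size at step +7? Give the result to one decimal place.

The gap is 7 − (2) = 5 steps, so the factor is 1.151^5.
13.78 × 1.151⁵ = 13.78 × 2.02012 ≈ 27.837

27.8pt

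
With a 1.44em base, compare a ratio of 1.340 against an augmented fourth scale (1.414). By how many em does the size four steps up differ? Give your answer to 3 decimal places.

1.114em

At 1.340: 1.44 × 1.340⁴ = 4.64282em
Augmented fourth: 1.44 × 1.414⁴ = 5.75652em
Difference: 5.75652 − 4.64282 = 1.11370em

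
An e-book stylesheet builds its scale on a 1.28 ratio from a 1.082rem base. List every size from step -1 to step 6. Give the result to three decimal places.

0.845rem, 1.082rem, 1.385rem, 1.773rem, 2.269rem, 2.904rem, 3.718rem, 4.759rem

Step -1: 1.082 ÷ 1.28 = 0.845
Step 0: 1.082rem
Step 1: 1.082 × 1.28 = 1.385
Step 2: 1.082 × 1.28² = 1.773
Step 3: 1.082 × 1.28³ = 2.269
Step 4: 1.082 × 1.28⁴ = 2.904
Step 5: 1.082 × 1.28⁵ = 3.718
Step 6: 1.082 × 1.28⁶ = 4.759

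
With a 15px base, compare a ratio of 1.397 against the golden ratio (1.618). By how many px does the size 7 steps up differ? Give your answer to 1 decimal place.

At 1.397: 15.0 × 1.397⁷ = 155.764px
Golden ratio: 15.0 × 1.618⁷ = 435.453px
Difference: 435.453 − 155.764 = 279.689px

279.7px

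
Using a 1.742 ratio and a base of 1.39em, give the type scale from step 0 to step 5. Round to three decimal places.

Step 0: 1.39em
Step 1: 1.39 × 1.742 = 2.421
Step 2: 1.39 × 1.742² = 4.218
Step 3: 1.39 × 1.742³ = 7.348
Step 4: 1.39 × 1.742⁴ = 12.800
Step 5: 1.39 × 1.742⁵ = 22.297

1.390em, 2.421em, 4.218em, 7.348em, 12.800em, 22.297em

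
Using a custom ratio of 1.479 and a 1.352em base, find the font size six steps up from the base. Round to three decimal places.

Each step on a modular scale multiplies by the ratio, so the size n steps from the base is base × ratioⁿ.
1.352 × 1.479⁶ = 1.352 × 10.46668 ≈ 14.151

14.151em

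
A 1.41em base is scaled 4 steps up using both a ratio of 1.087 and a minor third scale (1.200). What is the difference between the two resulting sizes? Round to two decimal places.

0.96em

At 1.087: 1.41 × 1.087⁴ = 1.9685em
Minor third: 1.41 × 1.200⁴ = 2.9238em
Difference: 2.9238 − 1.9685 = 0.9553em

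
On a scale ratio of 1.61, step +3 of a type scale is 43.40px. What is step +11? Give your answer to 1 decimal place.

43.40 × 1.61⁸ = 43.40 × 45.14472 ≈ 1959.281

1959.3px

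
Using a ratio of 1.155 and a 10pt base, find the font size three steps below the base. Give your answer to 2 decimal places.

6.49pt

10.0 ÷ 1.155³ = 10.0 ÷ 1.54080 ≈ 6.49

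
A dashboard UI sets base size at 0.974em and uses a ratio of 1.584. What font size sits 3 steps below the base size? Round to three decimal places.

0.245em

0.974 ÷ 1.584³ = 0.974 ÷ 3.97434 ≈ 0.245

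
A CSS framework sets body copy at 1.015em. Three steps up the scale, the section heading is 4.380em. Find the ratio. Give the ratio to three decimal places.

The ratio satisfies 1.015 × r³ = 4.380, so r = (4.380 / 1.015)^(1/3).
r = 4.3153^(1/3) ≈ 1.6281

1.628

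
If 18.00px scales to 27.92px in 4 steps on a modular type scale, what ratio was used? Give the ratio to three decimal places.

The ratio satisfies 18.00 × r⁴ = 27.92, so r = (27.92 / 18.00)^(1/4).
r = 1.5511^(1/4) ≈ 1.1160

1.116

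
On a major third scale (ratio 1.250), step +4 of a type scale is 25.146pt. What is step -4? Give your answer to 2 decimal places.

The gap is -4 − (4) = -8 steps, so the factor is 1.250^-8.
25.146 ÷ 1.250⁸ = 25.146 ÷ 5.96046 ≈ 4.219

4.22pt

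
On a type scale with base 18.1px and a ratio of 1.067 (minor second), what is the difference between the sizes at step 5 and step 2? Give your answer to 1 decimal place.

Step 2: 18.1 × 1.067² = 20.607px
Step 5: 18.1 × 1.067⁵ = 25.032px
Difference: 25.032 − 20.607 = 4.425px

4.4px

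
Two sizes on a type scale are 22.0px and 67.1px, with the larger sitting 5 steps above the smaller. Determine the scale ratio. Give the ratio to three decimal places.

r⁵ = 67.1 / 22.0, so r = (67.1/22.0)^(1/5).
r = 3.0500^(1/5) ≈ 1.2499

1.250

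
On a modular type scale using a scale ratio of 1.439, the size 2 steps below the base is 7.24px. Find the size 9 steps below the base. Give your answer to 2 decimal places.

7.24 ÷ 1.439⁷ = 7.24 ÷ 12.77690 ≈ 0.567

0.57px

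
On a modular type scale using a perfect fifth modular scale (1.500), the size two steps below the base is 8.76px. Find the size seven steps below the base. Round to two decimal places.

8.76 ÷ 1.500⁵ = 8.76 ÷ 7.59375 ≈ 1.154

1.15px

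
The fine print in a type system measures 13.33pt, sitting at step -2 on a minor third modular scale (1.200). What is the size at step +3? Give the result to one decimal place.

13.33 × 1.200⁵ = 13.33 × 2.48832 ≈ 33.169

33.2pt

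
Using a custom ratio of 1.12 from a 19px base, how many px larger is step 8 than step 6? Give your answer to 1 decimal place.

Step 6: 19.0 × 1.12⁶ = 37.503px
Step 8: 19.0 × 1.12⁸ = 47.043px
Difference: 47.043 − 37.503 = 9.540px

9.5px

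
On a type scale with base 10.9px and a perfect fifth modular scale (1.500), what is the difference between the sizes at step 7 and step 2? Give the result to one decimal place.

Step 2: 10.9 × 1.500² = 24.525px
Step 7: 10.9 × 1.500⁷ = 186.237px
Difference: 186.237 − 24.525 = 161.712px

161.7px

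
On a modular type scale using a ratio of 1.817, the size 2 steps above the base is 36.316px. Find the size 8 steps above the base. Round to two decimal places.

36.316 × 1.817⁶ = 36.316 × 35.98567 ≈ 1306.856

1306.86px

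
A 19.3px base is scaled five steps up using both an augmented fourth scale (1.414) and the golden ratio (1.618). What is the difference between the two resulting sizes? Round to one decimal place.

Augmented fourth: 19.3 × 1.414⁵ = 109.095px
Golden ratio: 19.3 × 1.618⁵ = 214.018px
Difference: 214.018 − 109.095 = 104.923px

104.9px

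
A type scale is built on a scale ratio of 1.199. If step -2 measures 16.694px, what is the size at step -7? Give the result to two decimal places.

16.694 ÷ 1.199⁵ = 16.694 ÷ 2.47797 ≈ 6.737

6.74px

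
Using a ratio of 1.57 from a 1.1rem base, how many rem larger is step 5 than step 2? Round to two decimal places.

7.78rem

Step 2: 1.1 × 1.57² = 2.7114rem
Step 5: 1.1 × 1.57⁵ = 10.4928rem
Difference: 10.4928 − 2.7114 = 7.7814rem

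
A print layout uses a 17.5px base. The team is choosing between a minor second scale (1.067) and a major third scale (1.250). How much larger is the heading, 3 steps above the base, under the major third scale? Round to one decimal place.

12.9px

Minor second: 17.5 × 1.067³ = 21.258px
Major third: 17.5 × 1.250³ = 34.180px
Difference: 34.180 − 21.258 = 12.922px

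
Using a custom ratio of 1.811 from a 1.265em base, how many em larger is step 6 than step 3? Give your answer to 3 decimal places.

37.114em

Step 3: 1.265 × 1.811³ = 7.51356em
Step 6: 1.265 × 1.811⁶ = 44.62736em
Difference: 44.62736 − 7.51356 = 37.11380em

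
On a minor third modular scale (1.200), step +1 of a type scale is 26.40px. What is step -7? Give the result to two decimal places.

6.14px

Moving from step +1 to step -7 is 8 steps down, so divide by r⁸.
26.40 ÷ 1.200⁸ = 26.40 ÷ 4.29982 ≈ 6.140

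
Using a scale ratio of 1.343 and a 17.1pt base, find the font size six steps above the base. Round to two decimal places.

17.1 × 1.343⁶ = 17.1 × 5.86754 ≈ 100.33

100.33pt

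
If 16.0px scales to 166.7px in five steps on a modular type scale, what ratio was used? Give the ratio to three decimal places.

r⁵ = 166.7 / 16.0, so r = (166.7/16.0)^(1/5).
r = 10.4187^(1/5) ≈ 1.5979

1.598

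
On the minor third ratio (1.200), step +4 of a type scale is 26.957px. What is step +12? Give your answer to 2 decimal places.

115.91px

26.957 × 1.200⁸ = 26.957 × 4.29982 ≈ 115.910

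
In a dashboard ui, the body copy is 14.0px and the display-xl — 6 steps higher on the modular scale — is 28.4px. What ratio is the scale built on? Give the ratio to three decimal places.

r⁶ = 28.4 / 14.0, so r = (28.4/14.0)^(1/6).
r = 2.0286^(1/6) ≈ 1.1251

1.125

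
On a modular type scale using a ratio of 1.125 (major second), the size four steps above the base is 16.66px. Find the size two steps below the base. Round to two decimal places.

The gap is -2 − (4) = -6 steps, so the factor is 1.125^-6.
16.66 ÷ 1.125⁶ = 16.66 ÷ 2.02729 ≈ 8.218

8.22px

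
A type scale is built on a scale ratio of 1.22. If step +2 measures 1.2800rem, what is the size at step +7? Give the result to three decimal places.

Moving from step +2 to step +7 is 5 steps up, so multiply by r⁵.
1.2800 × 1.22⁵ = 1.2800 × 2.70271 ≈ 3.459

3.459rem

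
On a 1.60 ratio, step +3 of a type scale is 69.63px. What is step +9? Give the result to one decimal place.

69.63 × 1.60⁶ = 69.63 × 16.77722 ≈ 1168.198

1168.2px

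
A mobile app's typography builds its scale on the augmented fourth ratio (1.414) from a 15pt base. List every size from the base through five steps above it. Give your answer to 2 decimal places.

Step 0: 15pt
Step 1: 15.0 × 1.414 = 21.21
Step 2: 15.0 × 1.414² = 29.99
Step 3: 15.0 × 1.414³ = 42.41
Step 4: 15.0 × 1.414⁴ = 59.96
Step 5: 15.0 × 1.414⁵ = 84.79

15.00pt, 21.21pt, 29.99pt, 42.41pt, 59.96pt, 84.79pt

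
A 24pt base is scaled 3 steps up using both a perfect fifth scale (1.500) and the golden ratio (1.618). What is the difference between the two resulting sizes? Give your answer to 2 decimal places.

20.66pt

Perfect fifth: 24.0 × 1.500³ = 81.0000pt
Golden ratio: 24.0 × 1.618³ = 101.6592pt
Difference: 101.6592 − 81.0000 = 20.6592pt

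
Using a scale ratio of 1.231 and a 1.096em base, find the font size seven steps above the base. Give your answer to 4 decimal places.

4.6948em

1.096 × 1.231⁷ = 1.096 × 4.28357 ≈ 4.6948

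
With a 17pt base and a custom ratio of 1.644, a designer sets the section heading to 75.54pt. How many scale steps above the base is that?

1.644ⁿ = 75.54 / 17 = 4.4435
n = ln(4.4435) / ln(1.644) = 1.4914 / 0.4971 ≈ 3.00

3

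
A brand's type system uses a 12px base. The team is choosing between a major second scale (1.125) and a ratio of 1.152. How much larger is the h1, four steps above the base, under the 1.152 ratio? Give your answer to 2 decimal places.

1.91px

Major second: 12.0 × 1.125⁴ = 19.2217px
At 1.152: 12.0 × 1.152⁴ = 21.1345px
Difference: 21.1345 − 19.2217 = 1.9128px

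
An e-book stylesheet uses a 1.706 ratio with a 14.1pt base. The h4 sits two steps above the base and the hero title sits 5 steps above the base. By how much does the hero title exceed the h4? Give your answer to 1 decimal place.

Step 2: 14.1 × 1.706² = 41.037pt
Step 5: 14.1 × 1.706⁵ = 203.758pt
Difference: 203.758 − 41.037 = 162.721pt

162.7pt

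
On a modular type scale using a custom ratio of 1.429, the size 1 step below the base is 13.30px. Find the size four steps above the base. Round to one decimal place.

13.30 × 1.429⁵ = 13.30 × 5.95883 ≈ 79.252

79.3px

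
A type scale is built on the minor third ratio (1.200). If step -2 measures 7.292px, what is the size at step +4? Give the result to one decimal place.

7.292 × 1.200⁶ = 7.292 × 2.98598 ≈ 21.774

21.8px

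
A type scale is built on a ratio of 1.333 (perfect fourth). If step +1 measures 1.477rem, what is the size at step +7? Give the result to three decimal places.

8.286rem

The gap is 7 − (1) = 6 steps, so the factor is 1.333^6.
1.477 × 1.333⁶ = 1.477 × 5.61023 ≈ 8.286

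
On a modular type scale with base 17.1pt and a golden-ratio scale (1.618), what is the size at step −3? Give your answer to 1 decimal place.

17.1 ÷ 1.618³ = 17.1 ÷ 4.23580 ≈ 4.04

4.0pt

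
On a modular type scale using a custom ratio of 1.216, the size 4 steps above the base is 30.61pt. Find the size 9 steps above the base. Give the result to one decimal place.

30.61 × 1.216⁵ = 30.61 × 2.65869 ≈ 81.383

81.4pt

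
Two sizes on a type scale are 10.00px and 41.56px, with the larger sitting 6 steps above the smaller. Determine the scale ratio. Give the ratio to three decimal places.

1.268

r⁶ = 41.56 / 10.00, so r = (41.56/10.00)^(1/6).
r = 4.1560^(1/6) ≈ 1.2680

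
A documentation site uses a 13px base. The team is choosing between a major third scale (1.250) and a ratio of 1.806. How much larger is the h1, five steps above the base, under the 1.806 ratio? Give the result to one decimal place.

210.1px

Major third: 13.0 × 1.250⁵ = 39.673px
At 1.806: 13.0 × 1.806⁵ = 249.765px
Difference: 249.765 − 39.673 = 210.092px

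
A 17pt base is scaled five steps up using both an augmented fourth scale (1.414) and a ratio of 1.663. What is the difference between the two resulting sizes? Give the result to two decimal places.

120.13pt

Augmented fourth: 17.0 × 1.414⁵ = 96.0939pt
At 1.663: 17.0 × 1.663⁵ = 216.2271pt
Difference: 216.2271 − 96.0939 = 120.1332pt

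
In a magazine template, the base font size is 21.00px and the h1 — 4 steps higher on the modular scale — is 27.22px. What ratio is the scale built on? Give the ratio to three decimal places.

1.067

The ratio satisfies 21.00 × r⁴ = 27.22, so r = (27.22 / 21.00)^(1/4).
r = 1.2962^(1/4) ≈ 1.0670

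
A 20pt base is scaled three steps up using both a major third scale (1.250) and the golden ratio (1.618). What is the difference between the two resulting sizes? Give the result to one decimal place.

Major third: 20.0 × 1.250³ = 39.062pt
Golden ratio: 20.0 × 1.618³ = 84.716pt
Difference: 84.716 − 39.062 = 45.654pt

45.7pt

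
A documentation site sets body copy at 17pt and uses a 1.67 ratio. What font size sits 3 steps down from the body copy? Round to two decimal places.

3.65pt

Each step on a modular scale multiplies by the ratio, so the size n steps from the base is base × ratioⁿ.
17.0 ÷ 1.67³ = 17.0 ÷ 4.65746 ≈ 3.65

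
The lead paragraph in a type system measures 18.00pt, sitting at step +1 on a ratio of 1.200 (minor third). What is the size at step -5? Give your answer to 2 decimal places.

Moving from step +1 to step -5 is 6 steps down, so divide by r⁶.
18.00 ÷ 1.200⁶ = 18.00 ÷ 2.98598 ≈ 6.028

6.03pt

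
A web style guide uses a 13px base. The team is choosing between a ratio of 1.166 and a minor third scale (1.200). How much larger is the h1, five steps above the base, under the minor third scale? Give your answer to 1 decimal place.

4.3px

At 1.166: 13.0 × 1.166⁵ = 28.018px
Minor third: 13.0 × 1.200⁵ = 32.348px
Difference: 32.348 − 28.018 = 4.330px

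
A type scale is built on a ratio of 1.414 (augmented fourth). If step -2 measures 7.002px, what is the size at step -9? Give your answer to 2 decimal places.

Moving from step -2 to step -9 is 7 steps down, so divide by r⁷.
7.002 ÷ 1.414⁷ = 7.002 ÷ 11.30175 ≈ 0.620

0.62px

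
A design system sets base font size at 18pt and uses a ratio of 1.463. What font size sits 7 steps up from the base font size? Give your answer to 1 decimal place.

258.2pt

Each step on a modular scale multiplies by the ratio, so the size n steps from the base is base × ratioⁿ.
18.0 × 1.463⁷ = 18.0 × 14.34532 ≈ 258.22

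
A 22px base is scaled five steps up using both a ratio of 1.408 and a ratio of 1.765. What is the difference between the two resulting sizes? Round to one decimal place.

255.1px

At 1.408: 22.0 × 1.408⁵ = 121.741px
At 1.765: 22.0 × 1.765⁵ = 376.831px
Difference: 376.831 − 121.741 = 255.090px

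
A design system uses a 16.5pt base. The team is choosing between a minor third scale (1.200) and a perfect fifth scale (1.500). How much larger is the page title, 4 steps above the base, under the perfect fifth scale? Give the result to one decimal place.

49.3pt

Minor third: 16.5 × 1.200⁴ = 34.214pt
Perfect fifth: 16.5 × 1.500⁴ = 83.531pt
Difference: 83.531 − 34.214 = 49.317pt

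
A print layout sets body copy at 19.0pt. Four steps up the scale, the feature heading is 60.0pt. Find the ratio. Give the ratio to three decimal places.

r⁴ = 60.0 / 19.0, so r = (60.0/19.0)^(1/4).
r = 3.1579^(1/4) ≈ 1.3331

1.333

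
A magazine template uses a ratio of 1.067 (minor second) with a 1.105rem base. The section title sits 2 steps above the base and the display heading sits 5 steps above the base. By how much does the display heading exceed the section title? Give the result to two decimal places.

Step 2: 1.105 × 1.067² = 1.2580rem
Step 5: 1.105 × 1.067⁵ = 1.5282rem
Difference: 1.5282 − 1.2580 = 0.2702rem

0.27rem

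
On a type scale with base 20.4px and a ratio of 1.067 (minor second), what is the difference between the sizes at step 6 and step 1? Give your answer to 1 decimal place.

Step 1: 20.4 × 1.067 = 21.767px
Step 6: 20.4 × 1.067⁶ = 30.103px
Difference: 30.103 − 21.767 = 8.336px

8.3px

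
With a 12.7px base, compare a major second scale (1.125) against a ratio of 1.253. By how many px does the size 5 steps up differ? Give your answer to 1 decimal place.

Major second: 12.7 × 1.125⁵ = 22.886px
At 1.253: 12.7 × 1.253⁵ = 39.225px
Difference: 39.225 − 22.886 = 16.339px

16.3px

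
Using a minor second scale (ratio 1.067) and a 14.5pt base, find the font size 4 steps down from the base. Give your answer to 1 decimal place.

A modular type scale is a geometric sequence: sizeₙ = base × rⁿ.
14.5 ÷ 1.067⁴ = 14.5 ÷ 1.29616 ≈ 11.19

11.2pt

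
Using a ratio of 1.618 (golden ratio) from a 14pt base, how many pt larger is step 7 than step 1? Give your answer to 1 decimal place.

383.8pt

Step 1: 14.0 × 1.618 = 22.652pt
Step 7: 14.0 × 1.618⁷ = 406.422pt
Difference: 406.422 − 22.652 = 383.770pt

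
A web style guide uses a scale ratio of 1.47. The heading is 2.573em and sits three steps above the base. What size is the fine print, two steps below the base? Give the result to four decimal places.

Moving from step +3 to step -2 is 5 steps down, so divide by r⁵.
2.573 ÷ 1.47⁵ = 2.573 ÷ 6.86415 ≈ 0.3748

0.3748em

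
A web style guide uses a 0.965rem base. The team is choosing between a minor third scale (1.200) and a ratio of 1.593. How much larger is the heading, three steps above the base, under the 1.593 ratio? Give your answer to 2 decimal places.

2.23rem

Minor third: 0.965 × 1.200³ = 1.6675rem
At 1.593: 0.965 × 1.593³ = 3.9010rem
Difference: 3.9010 − 1.6675 = 2.2335rem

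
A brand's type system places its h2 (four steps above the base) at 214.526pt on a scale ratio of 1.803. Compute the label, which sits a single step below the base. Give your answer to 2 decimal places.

11.26pt

The gap is -1 − (4) = -5 steps, so the factor is 1.803^-5.
214.526 ÷ 1.803⁵ = 214.526 ÷ 19.05367 ≈ 11.259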